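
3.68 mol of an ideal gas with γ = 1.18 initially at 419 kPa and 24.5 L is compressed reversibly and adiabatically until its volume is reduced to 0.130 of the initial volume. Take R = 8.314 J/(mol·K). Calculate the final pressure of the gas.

4650 kPa

T₁ = P₁V₁/(nR) = 419×24.5/(3.68×8.314) = 336 K.
Adiabatic: TV^(γ−1) = const ⇒ T₂ = 336×(7.69)^0.180 = 484 K; PV^γ = const ⇒ P₂ = 4650 kPa.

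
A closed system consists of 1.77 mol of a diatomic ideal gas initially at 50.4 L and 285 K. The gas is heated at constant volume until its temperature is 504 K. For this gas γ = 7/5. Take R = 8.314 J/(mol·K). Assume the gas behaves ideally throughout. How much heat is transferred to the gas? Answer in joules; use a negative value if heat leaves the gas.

8060 J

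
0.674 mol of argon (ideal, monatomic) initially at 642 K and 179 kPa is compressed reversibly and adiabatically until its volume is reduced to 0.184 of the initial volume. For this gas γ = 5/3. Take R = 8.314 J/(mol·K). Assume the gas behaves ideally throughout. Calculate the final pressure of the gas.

V₁ = nRT₁/P₁ = 0.674×8.314×642/179 = 20.1 L.
Adiabatic: TV^(γ−1) = const ⇒ T₂ = 642×(5.43)^0.667 = 1980 K; PV^γ = const ⇒ P₂ = 3010 kPa.

3010 kPa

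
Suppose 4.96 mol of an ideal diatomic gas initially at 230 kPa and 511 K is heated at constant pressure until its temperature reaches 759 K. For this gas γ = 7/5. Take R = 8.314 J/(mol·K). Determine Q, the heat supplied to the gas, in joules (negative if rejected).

V₁ = nRT₁/P₁ = 4.96×8.314×511/230 = 91.6 L.
Isobaric: P stays 230 kPa; V/T = const ⇒ T₂ = 759 K, V₂ = 136 L.
W = PΔV = 230×(136−91.6) kPa·L = 10200 J.
ΔU = nCvΔT = 4.96×20.8×(759−511) = 25600 J.
Q = ΔU + W = nCpΔT = 35800 J.

35800 J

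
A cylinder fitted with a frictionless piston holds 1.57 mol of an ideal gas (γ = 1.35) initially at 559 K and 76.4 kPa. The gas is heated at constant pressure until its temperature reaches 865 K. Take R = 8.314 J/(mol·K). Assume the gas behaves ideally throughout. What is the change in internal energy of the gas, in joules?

11400 J

V₁ = nRT₁/P₁ = 1.57×8.314×559/76.4 = 95.5 L.
Isobaric: P stays 76.4 kPa; V/T = const ⇒ T₂ = 865 K, V₂ = 148 L.
For an ideal gas ΔU = nCvΔT with Cv = R/(γ−1) = 23.8 J/(mol·K).
ΔU = 1.57×23.8×(865−559) = 11400 J.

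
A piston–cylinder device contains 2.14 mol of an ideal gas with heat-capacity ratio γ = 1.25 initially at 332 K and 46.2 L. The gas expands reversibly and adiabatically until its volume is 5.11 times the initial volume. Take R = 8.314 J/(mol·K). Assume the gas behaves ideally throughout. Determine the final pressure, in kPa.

16.6 kPa

P₁ = nRT₁/V₁ = 2.14×8.314×332/46.2 = 128 kPa.
Adiabatic: TV^(γ−1) = const ⇒ T₂ = 332×(0.196)^0.250 = 221 K; PV^γ = const ⇒ P₂ = 16.6 kPa.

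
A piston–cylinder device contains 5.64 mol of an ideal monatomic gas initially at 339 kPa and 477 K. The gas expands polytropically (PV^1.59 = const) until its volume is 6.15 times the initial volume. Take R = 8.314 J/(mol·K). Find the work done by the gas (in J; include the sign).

24900 J

V₁ = nRT₁/P₁ = 5.64×8.314×477/339 = 66.0 L.
Polytropic n=1.59: T₂ = T₁(V₁/V₂)^(n−1) = 477×(0.163)^0.59 = 163 K; P₂ = P₁(V₁/V₂)^n = 18.9 kPa.
W = (P₁V₁−P₂V₂)/(n−1) = (339×66.0−18.9×406)/0.59 = 24900 J.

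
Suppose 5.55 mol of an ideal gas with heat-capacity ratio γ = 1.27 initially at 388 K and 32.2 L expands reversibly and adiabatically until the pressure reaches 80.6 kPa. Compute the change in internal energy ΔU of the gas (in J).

-22300 J

P₁ = nRT₁/V₁ = 5.55×8.314×388/32.2 = 556 kPa.
Adiabatic: T₂/T₁ = (P₂/P₁)^((γ−1)/γ) ⇒ T₂ = 388×(0.145)^0.213 = 257 K; V₂ = 147 L.
For an ideal gas ΔU = nCvΔT with Cv = R/(γ−1) = 30.8 J/(mol·K).
ΔU = 5.55×30.8×(257−388) = -22300 J.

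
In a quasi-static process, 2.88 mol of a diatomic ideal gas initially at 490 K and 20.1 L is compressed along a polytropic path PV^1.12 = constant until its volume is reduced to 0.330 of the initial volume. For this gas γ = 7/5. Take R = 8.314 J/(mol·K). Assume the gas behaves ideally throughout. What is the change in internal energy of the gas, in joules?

P₁ = nRT₁/V₁ = 2.88×8.314×490/20.1 = 584 kPa.
Polytropic n=1.12: T₂ = T₁(V₁/V₂)^(n−1) = 490×(3.03)^0.12 = 560 K; P₂ = P₁(V₁/V₂)^n = 2020 kPa.
For an ideal gas ΔU = nCvΔT with Cv = (5/2)R = 20.8 J/(mol·K).
ΔU = 2.88×20.8×(560−490) = 4170 J.

4170 J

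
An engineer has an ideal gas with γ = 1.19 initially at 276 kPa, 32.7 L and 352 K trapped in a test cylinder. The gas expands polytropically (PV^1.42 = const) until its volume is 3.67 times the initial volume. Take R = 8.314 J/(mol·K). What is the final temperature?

204 K

Polytropic n=1.42: T₂ = T₁(V₁/V₂)^(n−1) = 352×(0.272)^0.42 = 204 K; P₂ = P₁(V₁/V₂)^n = 43.6 kPa.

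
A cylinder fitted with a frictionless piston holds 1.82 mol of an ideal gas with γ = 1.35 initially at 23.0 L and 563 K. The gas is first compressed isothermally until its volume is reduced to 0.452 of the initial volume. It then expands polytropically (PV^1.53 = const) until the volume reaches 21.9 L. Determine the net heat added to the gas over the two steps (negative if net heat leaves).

P₁ = nRT₁/V₁ = 1.82×8.314×563/23.0 = 370 kPa.
Step 1 — Isothermal: T stays 563 K; PV = const ⇒ V₂ = 10.4 L, P₂ = 819 kPa.
ΔU = 0 (ideal gas, T constant).
W = nRT ln(V₂/V₁) = 1.82×8.314×563×ln(0.452) = -6760 J.
Q = ΔU + W = -6760 J.
State after step 1: P = 819 kPa, V = 10.4 L, T = 563 K.
Step 2 — Polytropic n=1.53: T₂ = T₁(V₁/V₂)^(n−1) = 563×(0.475)^0.53 = 379 K; P₂ = P₁(V₁/V₂)^n = 262 kPa.
W = (P₁V₁−P₂V₂)/(n−1) = (819×10.4−262×21.9)/0.53 = 5240 J.
ΔU = nCvΔT = 1.82×23.8×(379−563) = -7940 J.
Q = ΔU + W = -2700 J.
Net over both steps: W = -1520 J, Q = -9460 J, ΔU = -7940 J.

-9460 J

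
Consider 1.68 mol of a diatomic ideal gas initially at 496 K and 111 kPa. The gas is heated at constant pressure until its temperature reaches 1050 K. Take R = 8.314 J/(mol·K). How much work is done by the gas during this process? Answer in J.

V₁ = nRT₁/P₁ = 1.68×8.314×496/111 = 62.4 L.
Isobaric: P stays 111 kPa; V/T = const ⇒ T₂ = 1050 K, V₂ = 132 L.
W = PΔV = 111×(132−62.4) kPa·L = 7740 J.

7740 J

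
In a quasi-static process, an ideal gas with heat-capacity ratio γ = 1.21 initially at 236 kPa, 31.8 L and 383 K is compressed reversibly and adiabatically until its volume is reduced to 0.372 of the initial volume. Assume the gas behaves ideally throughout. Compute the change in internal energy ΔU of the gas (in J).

8250 J

n = P₁V₁/(RT₁) = 236×31.8/(8.314×383) = 2.36 mol.
Adiabatic: TV^(γ−1) = const ⇒ T₂ = 383×(2.69)^0.210 = 471 K; PV^γ = const ⇒ P₂ = 781 kPa.
For an ideal gas ΔU = nCvΔT with Cv = R/(γ−1) = 39.6 J/(mol·K).
ΔU = 2.36×39.6×(471−383) = 8250 J.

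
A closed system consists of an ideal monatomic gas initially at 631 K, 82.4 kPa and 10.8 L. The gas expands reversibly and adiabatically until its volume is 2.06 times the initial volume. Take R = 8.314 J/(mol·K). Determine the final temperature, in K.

Adiabatic: TV^(γ−1) = const ⇒ T₂ = 631×(0.485)^0.667 = 390 K; PV^γ = const ⇒ P₂ = 24.7 kPa.

390 K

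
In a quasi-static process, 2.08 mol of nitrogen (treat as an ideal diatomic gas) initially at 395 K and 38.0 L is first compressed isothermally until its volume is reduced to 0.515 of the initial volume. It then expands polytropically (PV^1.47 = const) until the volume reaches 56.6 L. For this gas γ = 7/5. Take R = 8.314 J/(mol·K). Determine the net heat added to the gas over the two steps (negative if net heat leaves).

-5530 J

P₁ = nRT₁/V₁ = 2.08×8.314×395/38.0 = 180 kPa.
Step 1 — Isothermal: T stays 395 K; PV = const ⇒ V₂ = 19.6 L, P₂ = 349 kPa.
ΔU = 0 (ideal gas, T constant).
W = nRT ln(V₂/V₁) = 2.08×8.314×395×ln(0.515) = -4530 J.
Q = ΔU + W = -4530 J.
State after step 1: P = 349 kPa, V = 19.6 L, T = 395 K.
Step 2 — Polytropic n=1.47: T₂ = T₁(V₁/V₂)^(n−1) = 395×(0.346)^0.47 = 240 K; P₂ = P₁(V₁/V₂)^n = 73.3 kPa.
W = (P₁V₁−P₂V₂)/(n−1) = (349×19.6−73.3×56.6)/0.47 = 5710 J.
ΔU = nCvΔT = 2.08×20.8×(240−395) = -6710 J.
Q = ΔU + W = -999 J.
Net over both steps: W = 1180 J, Q = -5530 J, ΔU = -6710 J.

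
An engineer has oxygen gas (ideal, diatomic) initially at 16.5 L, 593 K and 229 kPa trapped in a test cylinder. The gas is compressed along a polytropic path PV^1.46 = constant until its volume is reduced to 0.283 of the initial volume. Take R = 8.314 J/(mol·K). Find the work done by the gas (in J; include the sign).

n = P₁V₁/(RT₁) = 229×16.5/(8.314×593) = 0.766 mol.
Polytropic n=1.46: T₂ = T₁(V₁/V₂)^(n−1) = 593×(3.53)^0.46 = 1060 K; P₂ = P₁(V₁/V₂)^n = 1450 kPa.
W = (P₁V₁−P₂V₂)/(n−1) = (229×16.5−1450×4.67)/0.46 = -6470 J.

-6470 J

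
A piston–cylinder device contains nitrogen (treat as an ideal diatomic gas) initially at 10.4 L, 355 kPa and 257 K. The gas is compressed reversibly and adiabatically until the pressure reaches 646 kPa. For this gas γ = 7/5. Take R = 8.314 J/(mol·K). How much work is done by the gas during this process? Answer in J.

-1720 J

n = P₁V₁/(RT₁) = 355×10.4/(8.314×257) = 1.73 mol.
Adiabatic: T₂/T₁ = (P₂/P₁)^((γ−1)/γ) ⇒ T₂ = 257×(1.82)^0.286 = 305 K; V₂ = 6.78 L.
ΔU = nCvΔT = 1.73×20.8×(305−257) = 1720 J.
Q = 0 for an adiabatic process, so W = −ΔU = -1720 J.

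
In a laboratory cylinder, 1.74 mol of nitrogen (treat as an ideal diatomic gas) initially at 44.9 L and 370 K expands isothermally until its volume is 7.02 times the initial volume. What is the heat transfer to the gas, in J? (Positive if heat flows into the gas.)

10400 J

P₁ = nRT₁/V₁ = 1.74×8.314×370/44.9 = 119 kPa.
Isothermal: T stays 370 K; PV = const ⇒ V₂ = 315 L, P₂ = 17.0 kPa.
ΔU = 0 (ideal gas, T constant).
W = nRT ln(V₂/V₁) = 1.74×8.314×370×ln(7.02) = 10400 J.
Q = ΔU + W = 10400 J.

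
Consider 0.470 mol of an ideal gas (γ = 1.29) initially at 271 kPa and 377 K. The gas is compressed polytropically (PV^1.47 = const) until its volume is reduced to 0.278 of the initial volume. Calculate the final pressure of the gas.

V₁ = nRT₁/P₁ = 0.470×8.314×377/271 = 5.44 L.
Polytropic n=1.47: T₂ = T₁(V₁/V₂)^(n−1) = 377×(3.60)^0.47 = 688 K; P₂ = P₁(V₁/V₂)^n = 1780 kPa.

1780 kPa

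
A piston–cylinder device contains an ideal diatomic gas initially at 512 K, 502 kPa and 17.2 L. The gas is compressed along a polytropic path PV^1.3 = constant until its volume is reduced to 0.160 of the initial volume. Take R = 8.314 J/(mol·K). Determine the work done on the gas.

n = P₁V₁/(RT₁) = 502×17.2/(8.314×512) = 2.03 mol.
Polytropic n=1.3: T₂ = T₁(V₁/V₂)^(n−1) = 512×(6.25)^0.30 = 887 K; P₂ = P₁(V₁/V₂)^n = 5440 kPa.
W = (P₁V₁−P₂V₂)/(n−1) = (502×17.2−5440×2.75)/0.30 = -21100 J.
Work done on the gas = −W_by = 21100 J.

21100 J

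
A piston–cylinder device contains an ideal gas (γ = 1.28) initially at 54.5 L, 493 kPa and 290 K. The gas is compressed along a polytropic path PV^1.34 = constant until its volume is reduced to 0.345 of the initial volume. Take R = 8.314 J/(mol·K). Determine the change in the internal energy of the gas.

41800 J

n = P₁V₁/(RT₁) = 493×54.5/(8.314×290) = 11.1 mol.
Polytropic n=1.34: T₂ = T₁(V₁/V₂)^(n−1) = 290×(2.90)^0.34 = 416 K; P₂ = P₁(V₁/V₂)^n = 2050 kPa.
For an ideal gas ΔU = nCvΔT with Cv = R/(γ−1) = 29.7 J/(mol·K).
ΔU = 11.1×29.7×(416−290) = 41800 J.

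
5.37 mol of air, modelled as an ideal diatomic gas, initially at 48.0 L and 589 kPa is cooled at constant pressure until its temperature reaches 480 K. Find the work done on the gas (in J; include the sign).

T₁ = P₁V₁/(nR) = 589×48.0/(5.37×8.314) = 633 K.
Isobaric: P stays 589 kPa; V/T = const ⇒ T₂ = 480 K, V₂ = 36.4 L.
W = PΔV = 589×(36.4−48.0) kPa·L = -6840 J.
Work done on the gas = −W_by = 6840 J.

6840 J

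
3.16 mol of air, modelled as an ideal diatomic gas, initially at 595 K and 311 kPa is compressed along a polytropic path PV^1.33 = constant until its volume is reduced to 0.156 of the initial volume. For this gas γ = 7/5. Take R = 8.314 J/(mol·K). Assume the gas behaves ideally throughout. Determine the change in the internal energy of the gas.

V₁ = nRT₁/P₁ = 3.16×8.314×595/311 = 50.3 L.
Polytropic n=1.33: T₂ = T₁(V₁/V₂)^(n−1) = 595×(6.41)^0.33 = 1100 K; P₂ = P₁(V₁/V₂)^n = 3680 kPa.
For an ideal gas ΔU = nCvΔT with Cv = (5/2)R = 20.8 J/(mol·K).
ΔU = 3.16×20.8×(1100−595) = 33100 J.

33100 J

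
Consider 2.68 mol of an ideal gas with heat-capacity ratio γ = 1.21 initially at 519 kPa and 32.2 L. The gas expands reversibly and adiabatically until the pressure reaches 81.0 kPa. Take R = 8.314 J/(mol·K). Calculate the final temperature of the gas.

543 K

T₁ = P₁V₁/(nR) = 519×32.2/(2.68×8.314) = 750 K.
Adiabatic: T₂/T₁ = (P₂/P₁)^((γ−1)/γ) ⇒ T₂ = 750×(0.156)^0.174 = 543 K; V₂ = 149 L.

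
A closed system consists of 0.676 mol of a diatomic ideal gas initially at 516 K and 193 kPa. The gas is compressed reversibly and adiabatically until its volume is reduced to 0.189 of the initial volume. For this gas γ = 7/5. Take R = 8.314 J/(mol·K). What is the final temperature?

V₁ = nRT₁/P₁ = 0.676×8.314×516/193 = 15.0 L.
Adiabatic: TV^(γ−1) = const ⇒ T₂ = 516×(5.29)^0.400 = 1000 K; PV^γ = const ⇒ P₂ = 1990 kPa.

1000 K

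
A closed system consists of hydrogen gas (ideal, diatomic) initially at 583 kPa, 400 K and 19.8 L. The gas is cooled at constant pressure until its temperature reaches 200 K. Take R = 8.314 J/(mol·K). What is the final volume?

9.90 L

Isobaric: P stays 583 kPa; V/T = const ⇒ T₂ = 200 K, V₂ = 9.90 L.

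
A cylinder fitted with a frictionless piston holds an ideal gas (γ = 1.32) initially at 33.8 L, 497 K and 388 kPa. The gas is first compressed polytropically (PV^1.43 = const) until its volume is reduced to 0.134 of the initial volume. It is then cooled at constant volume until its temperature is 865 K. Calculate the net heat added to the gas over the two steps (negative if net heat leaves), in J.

-11500 J

n = P₁V₁/(RT₁) = 388×33.8/(8.314×497) = 3.17 mol.
Step 1 — Polytropic n=1.43: T₂ = T₁(V₁/V₂)^(n−1) = 497×(7.46)^0.43 = 1180 K; P₂ = P₁(V₁/V₂)^n = 6870 kPa.
W = (P₁V₁−P₂V₂)/(n−1) = (388×33.8−6870×4.53)/0.43 = -41900 J.
ΔU = nCvΔT = 3.17×26.0×(1180−497) = 56300 J.
Q = ΔU + W = 14400 J.
State after step 1: P = 6870 kPa, V = 4.53 L, T = 1180 K.
Step 2 — Isochoric: V stays 4.53 L; P/T = const ⇒ T₂ = 865 K, P₂ = 5040 kPa.
W = 0 (no volume change).
ΔU = nCvΔT = 3.17×26.0×(865−1180) = -25900 J.
Q = ΔU = -25900 J.
Net over both steps: W = -41900 J, Q = -11500 J, ΔU = 30300 J.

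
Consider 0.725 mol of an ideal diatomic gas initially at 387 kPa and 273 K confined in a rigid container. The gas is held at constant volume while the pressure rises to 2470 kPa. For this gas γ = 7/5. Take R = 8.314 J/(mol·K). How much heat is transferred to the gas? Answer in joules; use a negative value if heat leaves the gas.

22100 J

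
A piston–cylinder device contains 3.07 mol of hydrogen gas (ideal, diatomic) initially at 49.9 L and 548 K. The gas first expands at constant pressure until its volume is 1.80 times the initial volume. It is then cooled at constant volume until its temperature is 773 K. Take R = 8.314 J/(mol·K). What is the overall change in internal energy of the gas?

14400 J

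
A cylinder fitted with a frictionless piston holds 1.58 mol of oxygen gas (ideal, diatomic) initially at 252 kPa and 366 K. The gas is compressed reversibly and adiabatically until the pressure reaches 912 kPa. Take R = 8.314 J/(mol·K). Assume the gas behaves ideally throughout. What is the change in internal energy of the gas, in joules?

V₁ = nRT₁/P₁ = 1.58×8.314×366/252 = 19.1 L.
Adiabatic: T₂/T₁ = (P₂/P₁)^((γ−1)/γ) ⇒ T₂ = 366×(3.62)^0.286 = 529 K; V₂ = 7.61 L.
For an ideal gas ΔU = nCvΔT with Cv = (5/2)R = 20.8 J/(mol·K).
ΔU = 1.58×20.8×(529−366) = 5340 J.

5340 J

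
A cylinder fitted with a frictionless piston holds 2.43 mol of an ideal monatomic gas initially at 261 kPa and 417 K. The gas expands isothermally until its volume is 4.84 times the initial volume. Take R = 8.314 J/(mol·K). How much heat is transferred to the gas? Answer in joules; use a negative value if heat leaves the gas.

13300 J

V₁ = nRT₁/P₁ = 2.43×8.314×417/261 = 32.3 L.
Isothermal: T stays 417 K; PV = const ⇒ V₂ = 156 L, P₂ = 53.9 kPa.
ΔU = 0 (ideal gas, T constant).
W = nRT ln(V₂/V₁) = 2.43×8.314×417×ln(4.84) = 13300 J.
Q = ΔU + W = 13300 J.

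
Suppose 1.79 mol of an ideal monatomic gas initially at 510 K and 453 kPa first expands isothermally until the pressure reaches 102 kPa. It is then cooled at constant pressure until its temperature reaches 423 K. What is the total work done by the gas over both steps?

10000 J

V₁ = nRT₁/P₁ = 1.79×8.314×510/453 = 16.8 L.
Step 1 — Isothermal: T stays 510 K; PV = const ⇒ V₂ = 74.4 L, P₂ = 102 kPa.
ΔU = 0 (ideal gas, T constant).
W = nRT ln(V₂/V₁) = 1.79×8.314×510×ln(4.44) = 11300 J.
Q = ΔU + W = 11300 J.
State after step 1: P = 102 kPa, V = 74.4 L, T = 510 K.
Step 2 — Isobaric: P stays 102 kPa; V/T = const ⇒ T₂ = 423 K, V₂ = 61.7 L.
W = PΔV = 102×(61.7−74.4) kPa·L = -1290 J.
ΔU = nCvΔT = 1.79×12.5×(423−510) = -1940 J.
Q = ΔU + W = nCpΔT = -3240 J.
Net over both steps: W = 10000 J, Q = 8080 J, ΔU = -1940 J.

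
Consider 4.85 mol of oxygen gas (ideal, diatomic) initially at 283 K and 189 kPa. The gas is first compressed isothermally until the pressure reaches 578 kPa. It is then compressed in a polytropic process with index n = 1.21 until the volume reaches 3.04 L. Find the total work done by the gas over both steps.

-38900 J

V₁ = nRT₁/P₁ = 4.85×8.314×283/189 = 60.4 L.
Step 1 — Isothermal: T stays 283 K; PV = const ⇒ V₂ = 19.7 L, P₂ = 578 kPa.
ΔU = 0 (ideal gas, T constant).
W = nRT ln(V₂/V₁) = 4.85×8.314×283×ln(0.327) = -12800 J.
Q = ΔU + W = -12800 J.
State after step 1: P = 578 kPa, V = 19.7 L, T = 283 K.
Step 2 — Polytropic n=1.21: T₂ = T₁(V₁/V₂)^(n−1) = 283×(6.49)^0.21 = 419 K; P₂ = P₁(V₁/V₂)^n = 5560 kPa.
W = (P₁V₁−P₂V₂)/(n−1) = (578×19.7−5560×3.04)/0.21 = -26200 J.
ΔU = nCvΔT = 4.85×20.8×(419−283) = 13700 J.
Q = ΔU + W = -12400 J.
Net over both steps: W = -38900 J, Q = -25200 J, ΔU = 13700 J.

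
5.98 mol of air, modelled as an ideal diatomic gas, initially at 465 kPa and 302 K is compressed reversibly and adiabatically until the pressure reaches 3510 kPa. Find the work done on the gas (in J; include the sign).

29300 J

V₁ = nRT₁/P₁ = 5.98×8.314×302/465 = 32.3 L.
Adiabatic: T₂/T₁ = (P₂/P₁)^((γ−1)/γ) ⇒ T₂ = 302×(7.55)^0.286 = 538 K; V₂ = 7.62 L.
ΔU = nCvΔT = 5.98×20.8×(538−302) = 29300 J.
Q = 0 for an adiabatic process, so W = −ΔU = -29300 J.
Work done on the gas = −W_by = 29300 J.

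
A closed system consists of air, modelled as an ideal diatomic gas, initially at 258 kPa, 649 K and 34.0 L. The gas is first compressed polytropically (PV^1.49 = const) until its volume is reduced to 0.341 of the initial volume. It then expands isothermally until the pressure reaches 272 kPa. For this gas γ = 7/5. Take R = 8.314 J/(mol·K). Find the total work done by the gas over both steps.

n = P₁V₁/(RT₁) = 258×34.0/(8.314×649) = 1.63 mol.
Step 1 — Polytropic n=1.49: T₂ = T₁(V₁/V₂)^(n−1) = 649×(2.93)^0.49 = 1100 K; P₂ = P₁(V₁/V₂)^n = 1280 kPa.
W = (P₁V₁−P₂V₂)/(n−1) = (258×34.0−1280×11.6)/0.49 = -12400 J.
ΔU = nCvΔT = 1.63×20.8×(1100−649) = 15200 J.
Q = ΔU + W = 2800 J.
State after step 1: P = 1280 kPa, V = 11.6 L, T = 1100 K.
Step 2 — Isothermal: T stays 1100 K; PV = const ⇒ V₂ = 54.6 L, P₂ = 272 kPa.
ΔU = 0 (ideal gas, T constant).
W = nRT ln(V₂/V₁) = 1.63×8.314×1100×ln(4.71) = 23000 J.
Q = ΔU + W = 23000 J.
Net over both steps: W = 10600 J, Q = 25800 J, ΔU = 15200 J.

10600 J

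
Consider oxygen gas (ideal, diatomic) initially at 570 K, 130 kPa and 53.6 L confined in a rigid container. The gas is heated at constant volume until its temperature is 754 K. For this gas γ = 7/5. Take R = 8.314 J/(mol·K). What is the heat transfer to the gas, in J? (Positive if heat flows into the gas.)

5620 J

n = P₁V₁/(RT₁) = 130×53.6/(8.314×570) = 1.47 mol.
Isochoric: V stays 53.6 L; P/T = const ⇒ T₂ = 754 K, P₂ = 172 kPa.
W = 0 (no volume change).
ΔU = nCvΔT = 1.47×20.8×(754−570) = 5620 J.
Q = ΔU = 5620 J.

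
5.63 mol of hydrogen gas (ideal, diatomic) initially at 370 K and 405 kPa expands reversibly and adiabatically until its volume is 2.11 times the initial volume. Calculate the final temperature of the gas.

V₁ = nRT₁/P₁ = 5.63×8.314×370/405 = 42.8 L.
Adiabatic: TV^(γ−1) = const ⇒ T₂ = 370×(0.474)^0.400 = 274 K; PV^γ = const ⇒ P₂ = 142 kPa.

274 K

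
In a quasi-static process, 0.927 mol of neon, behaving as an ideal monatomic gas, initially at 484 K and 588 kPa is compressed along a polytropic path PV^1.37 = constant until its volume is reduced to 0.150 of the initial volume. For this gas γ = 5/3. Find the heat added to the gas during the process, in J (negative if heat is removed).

-4570 J

V₁ = nRT₁/P₁ = 0.927×8.314×484/588 = 6.34 L.
Polytropic n=1.37: T₂ = T₁(V₁/V₂)^(n−1) = 484×(6.67)^0.37 = 977 K; P₂ = P₁(V₁/V₂)^n = 7910 kPa.
W = (P₁V₁−P₂V₂)/(n−1) = (588×6.34−7910×0.952)/0.37 = -10300 J.
ΔU = nCvΔT = 0.927×12.5×(977−484) = 5690 J.
Q = ΔU + W = -4570 J.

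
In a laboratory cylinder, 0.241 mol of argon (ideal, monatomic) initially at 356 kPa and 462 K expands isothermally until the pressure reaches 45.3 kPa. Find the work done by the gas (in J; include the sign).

V₁ = nRT₁/P₁ = 0.241×8.314×462/356 = 2.60 L.
Isothermal: T stays 462 K; PV = const ⇒ V₂ = 20.4 L, P₂ = 45.3 kPa.
W = nRT ln(V₂/V₁) = 0.241×8.314×462×ln(7.86) = 1910 J.

1910 J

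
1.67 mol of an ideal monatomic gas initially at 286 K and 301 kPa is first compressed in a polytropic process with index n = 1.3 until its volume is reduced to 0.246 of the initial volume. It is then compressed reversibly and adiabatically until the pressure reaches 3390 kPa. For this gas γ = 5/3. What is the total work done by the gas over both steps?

-9380 J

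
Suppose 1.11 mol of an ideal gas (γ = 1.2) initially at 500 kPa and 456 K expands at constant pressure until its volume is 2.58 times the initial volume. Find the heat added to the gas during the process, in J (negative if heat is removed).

V₁ = nRT₁/P₁ = 1.11×8.314×456/500 = 8.42 L.
Isobaric: P stays 500 kPa; V/T = const ⇒ T₂ = 1180 K, V₂ = 21.7 L.
W = PΔV = 500×(21.7−8.42) kPa·L = 6650 J.
ΔU = nCvΔT = 1.11×41.6×(1180−456) = 33200 J.
Q = ΔU + W = nCpΔT = 39900 J.

39900 J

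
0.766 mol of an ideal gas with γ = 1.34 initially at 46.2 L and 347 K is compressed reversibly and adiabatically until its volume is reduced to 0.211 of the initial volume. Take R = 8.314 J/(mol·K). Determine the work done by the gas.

-4530 J

P₁ = nRT₁/V₁ = 0.766×8.314×347/46.2 = 47.8 kPa.
Adiabatic: TV^(γ−1) = const ⇒ T₂ = 347×(4.74)^0.340 = 589 K; PV^γ = const ⇒ P₂ = 385 kPa.
ΔU = nCvΔT = 0.766×24.5×(589−347) = 4530 J.
Q = 0 for an adiabatic process, so W = −ΔU = -4530 J.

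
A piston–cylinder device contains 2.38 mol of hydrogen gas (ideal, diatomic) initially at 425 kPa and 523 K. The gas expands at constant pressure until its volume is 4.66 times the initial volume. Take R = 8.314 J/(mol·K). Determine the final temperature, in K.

2440 K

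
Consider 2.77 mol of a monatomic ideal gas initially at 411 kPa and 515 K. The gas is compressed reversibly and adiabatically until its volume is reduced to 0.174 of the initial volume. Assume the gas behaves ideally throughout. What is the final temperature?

1650 K

V₁ = nRT₁/P₁ = 2.77×8.314×515/411 = 28.9 L.
Adiabatic: TV^(γ−1) = const ⇒ T₂ = 515×(5.75)^0.667 = 1650 K; PV^γ = const ⇒ P₂ = 7580 kPa.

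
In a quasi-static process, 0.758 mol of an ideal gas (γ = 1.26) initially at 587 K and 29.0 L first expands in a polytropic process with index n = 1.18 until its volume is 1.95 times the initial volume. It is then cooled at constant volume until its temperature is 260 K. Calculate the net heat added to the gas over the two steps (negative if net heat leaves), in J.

-5600 J

P₁ = nRT₁/V₁ = 0.758×8.314×587/29.0 = 128 kPa.
Step 1 — Polytropic n=1.18: T₂ = T₁(V₁/V₂)^(n−1) = 587×(0.513)^0.18 = 521 K; P₂ = P₁(V₁/V₂)^n = 58.0 kPa.
W = (P₁V₁−P₂V₂)/(n−1) = (128×29.0−58.0×56.5)/0.18 = 2330 J.
ΔU = nCvΔT = 0.758×32.0×(521−587) = -1610 J.
Q = ΔU + W = 716 J.
State after step 1: P = 58.0 kPa, V = 56.5 L, T = 521 K.
Step 2 — Isochoric: V stays 56.5 L; P/T = const ⇒ T₂ = 260 K, P₂ = 29.0 kPa.
W = 0 (no volume change).
ΔU = nCvΔT = 0.758×32.0×(260−521) = -6310 J.
Q = ΔU = -6310 J.
Net over both steps: W = 2330 J, Q = -5600 J, ΔU = -7930 J.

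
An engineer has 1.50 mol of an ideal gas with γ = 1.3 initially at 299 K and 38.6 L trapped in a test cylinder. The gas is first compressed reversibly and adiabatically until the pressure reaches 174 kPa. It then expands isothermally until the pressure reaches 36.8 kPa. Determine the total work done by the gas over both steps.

4830 J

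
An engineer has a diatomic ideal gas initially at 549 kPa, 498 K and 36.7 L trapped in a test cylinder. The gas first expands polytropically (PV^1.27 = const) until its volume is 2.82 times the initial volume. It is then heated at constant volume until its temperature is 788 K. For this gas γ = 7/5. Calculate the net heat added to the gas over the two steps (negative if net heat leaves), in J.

n = P₁V₁/(RT₁) = 549×36.7/(8.314×498) = 4.87 mol.
Step 1 — Polytropic n=1.27: T₂ = T₁(V₁/V₂)^(n−1) = 498×(0.355)^0.27 = 376 K; P₂ = P₁(V₁/V₂)^n = 147 kPa.
W = (P₁V₁−P₂V₂)/(n−1) = (549×36.7−147×103)/0.27 = 18200 J.
ΔU = nCvΔT = 4.87×20.8×(376−498) = -12300 J.
Q = ΔU + W = 5920 J.
State after step 1: P = 147 kPa, V = 103 L, T = 376 K.
Step 2 — Isochoric: V stays 103 L; P/T = const ⇒ T₂ = 788 K, P₂ = 308 kPa.
W = 0 (no volume change).
ΔU = nCvΔT = 4.87×20.8×(788−376) = 41600 J.
Q = ΔU = 41600 J.
Net over both steps: W = 18200 J, Q = 47600 J, ΔU = 29300 J.

47600 J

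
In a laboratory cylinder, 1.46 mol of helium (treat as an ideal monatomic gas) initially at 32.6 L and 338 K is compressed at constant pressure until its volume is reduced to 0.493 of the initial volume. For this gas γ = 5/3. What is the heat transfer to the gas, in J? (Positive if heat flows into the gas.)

P₁ = nRT₁/V₁ = 1.46×8.314×338/32.6 = 126 kPa.
Isobaric: P stays 126 kPa; V/T = const ⇒ T₂ = 167 K, V₂ = 16.1 L.
W = PΔV = 126×(16.1−32.6) kPa·L = -2080 J.
ΔU = nCvΔT = 1.46×12.5×(167−338) = -3120 J.
Q = ΔU + W = nCpΔT = -5200 J.

-5200 J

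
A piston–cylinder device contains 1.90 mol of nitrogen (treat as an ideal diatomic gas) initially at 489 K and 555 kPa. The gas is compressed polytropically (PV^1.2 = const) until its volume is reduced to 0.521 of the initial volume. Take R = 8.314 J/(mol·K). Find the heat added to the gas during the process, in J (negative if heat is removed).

-2690 J

V₁ = nRT₁/P₁ = 1.90×8.314×489/555 = 13.9 L.
Polytropic n=1.2: T₂ = T₁(V₁/V₂)^(n−1) = 489×(1.92)^0.20 = 557 K; P₂ = P₁(V₁/V₂)^n = 1210 kPa.
W = (P₁V₁−P₂V₂)/(n−1) = (555×13.9−1210×7.25)/0.20 = -5380 J.
ΔU = nCvΔT = 1.90×20.8×(557−489) = 2690 J.
Q = ΔU + W = -2690 J.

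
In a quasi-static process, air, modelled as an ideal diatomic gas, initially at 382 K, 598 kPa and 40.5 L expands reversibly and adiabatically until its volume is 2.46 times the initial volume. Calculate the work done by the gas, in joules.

n = P₁V₁/(RT₁) = 598×40.5/(8.314×382) = 7.63 mol.
Adiabatic: TV^(γ−1) = const ⇒ T₂ = 382×(0.407)^0.400 = 266 K; PV^γ = const ⇒ P₂ = 170 kPa.
ΔU = nCvΔT = 7.63×20.8×(266−382) = -18300 J.
Q = 0 for an adiabatic process, so W = −ΔU = 18300 J.

18300 J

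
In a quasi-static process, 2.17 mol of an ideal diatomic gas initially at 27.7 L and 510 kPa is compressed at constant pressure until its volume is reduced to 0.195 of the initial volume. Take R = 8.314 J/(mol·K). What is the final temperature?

153 K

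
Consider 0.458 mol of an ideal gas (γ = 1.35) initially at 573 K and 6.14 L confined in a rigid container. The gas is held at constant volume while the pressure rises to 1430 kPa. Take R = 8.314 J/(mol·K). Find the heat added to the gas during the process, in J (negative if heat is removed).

18900 J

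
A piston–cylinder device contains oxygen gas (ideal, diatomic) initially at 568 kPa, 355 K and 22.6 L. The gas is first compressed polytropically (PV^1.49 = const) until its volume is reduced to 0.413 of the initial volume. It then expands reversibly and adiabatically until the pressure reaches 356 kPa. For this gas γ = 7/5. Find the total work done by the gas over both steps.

5560 J

n = P₁V₁/(RT₁) = 568×22.6/(8.314×355) = 4.35 mol.
Step 1 — Polytropic n=1.49: T₂ = T₁(V₁/V₂)^(n−1) = 355×(2.42)^0.49 = 548 K; P₂ = P₁(V₁/V₂)^n = 2120 kPa.
W = (P₁V₁−P₂V₂)/(n−1) = (568×22.6−2120×9.33)/0.49 = -14200 J.
ΔU = nCvΔT = 4.35×20.8×(548−355) = 17400 J.
Q = ΔU + W = 3200 J.
State after step 1: P = 2120 kPa, V = 9.33 L, T = 548 K.
Step 2 — Adiabatic: T₂/T₁ = (P₂/P₁)^((γ−1)/γ) ⇒ T₂ = 548×(0.168)^0.286 = 329 K; V₂ = 33.4 L.
ΔU = nCvΔT = 4.35×20.8×(329−548) = -19800 J.
Q = 0 for an adiabatic process, so W = −ΔU = 19800 J.
Net over both steps: W = 5560 J, Q = 3200 J, ΔU = -2370 J.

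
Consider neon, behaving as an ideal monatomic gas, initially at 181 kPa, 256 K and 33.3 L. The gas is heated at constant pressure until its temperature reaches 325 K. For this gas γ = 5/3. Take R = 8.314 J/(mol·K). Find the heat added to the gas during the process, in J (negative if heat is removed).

4060 J

n = P₁V₁/(RT₁) = 181×33.3/(8.314×256) = 2.83 mol.
Isobaric: P stays 181 kPa; V/T = const ⇒ T₂ = 325 K, V₂ = 42.3 L.
W = PΔV = 181×(42.3−33.3) kPa·L = 1620 J.
ΔU = nCvΔT = 2.83×12.5×(325−256) = 2440 J.
Q = ΔU + W = nCpΔT = 4060 J.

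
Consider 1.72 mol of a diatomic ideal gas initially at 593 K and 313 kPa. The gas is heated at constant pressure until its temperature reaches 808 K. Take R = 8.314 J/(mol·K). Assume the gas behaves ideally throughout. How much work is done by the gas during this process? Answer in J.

V₁ = nRT₁/P₁ = 1.72×8.314×593/313 = 27.1 L.
Isobaric: P stays 313 kPa; V/T = const ⇒ T₂ = 808 K, V₂ = 36.9 L.
W = PΔV = 313×(36.9−27.1) kPa·L = 3070 J.

3070 J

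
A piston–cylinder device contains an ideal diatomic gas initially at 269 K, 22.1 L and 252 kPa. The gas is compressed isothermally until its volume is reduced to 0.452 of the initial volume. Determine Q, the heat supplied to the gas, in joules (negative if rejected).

-4420 J

n = P₁V₁/(RT₁) = 252×22.1/(8.314×269) = 2.49 mol.
Isothermal: T stays 269 K; PV = const ⇒ V₂ = 9.99 L, P₂ = 558 kPa.
ΔU = 0 (ideal gas, T constant).
W = nRT ln(V₂/V₁) = 2.49×8.314×269×ln(0.452) = -4420 J.
Q = ΔU + W = -4420 J.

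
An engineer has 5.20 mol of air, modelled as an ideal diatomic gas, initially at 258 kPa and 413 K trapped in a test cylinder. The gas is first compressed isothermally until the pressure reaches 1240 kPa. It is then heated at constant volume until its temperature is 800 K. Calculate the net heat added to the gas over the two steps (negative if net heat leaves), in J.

V₁ = nRT₁/P₁ = 5.20×8.314×413/258 = 69.2 L.
Step 1 — Isothermal: T stays 413 K; PV = const ⇒ V₂ = 14.4 L, P₂ = 1240 kPa.
ΔU = 0 (ideal gas, T constant).
W = nRT ln(V₂/V₁) = 5.20×8.314×413×ln(0.208) = -28000 J.
Q = ΔU + W = -28000 J.
State after step 1: P = 1240 kPa, V = 14.4 L, T = 413 K.
Step 2 — Isochoric: V stays 14.4 L; P/T = const ⇒ T₂ = 800 K, P₂ = 2400 kPa.
W = 0 (no volume change).
ΔU = nCvΔT = 5.20×20.8×(800−413) = 41800 J.
Q = ΔU = 41800 J.
Net over both steps: W = -28000 J, Q = 13800 J, ΔU = 41800 J.

13800 J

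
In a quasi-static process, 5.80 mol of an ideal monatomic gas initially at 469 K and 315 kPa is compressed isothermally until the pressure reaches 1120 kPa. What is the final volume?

V₁ = nRT₁/P₁ = 5.80×8.314×469/315 = 71.8 L.
Isothermal: T stays 469 K; PV = const ⇒ V₂ = 20.2 L, P₂ = 1120 kPa.

20.2 L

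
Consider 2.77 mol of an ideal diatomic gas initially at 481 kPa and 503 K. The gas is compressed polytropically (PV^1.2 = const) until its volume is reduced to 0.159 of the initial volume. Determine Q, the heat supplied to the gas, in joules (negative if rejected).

V₁ = nRT₁/P₁ = 2.77×8.314×503/481 = 24.1 L.
Polytropic n=1.2: T₂ = T₁(V₁/V₂)^(n−1) = 503×(6.29)^0.20 = 727 K; P₂ = P₁(V₁/V₂)^n = 4370 kPa.
W = (P₁V₁−P₂V₂)/(n−1) = (481×24.1−4370×3.83)/0.20 = -25700 J.
ΔU = nCvΔT = 2.77×20.8×(727−503) = 12900 J.
Q = ΔU + W = -12900 J.

-12900 J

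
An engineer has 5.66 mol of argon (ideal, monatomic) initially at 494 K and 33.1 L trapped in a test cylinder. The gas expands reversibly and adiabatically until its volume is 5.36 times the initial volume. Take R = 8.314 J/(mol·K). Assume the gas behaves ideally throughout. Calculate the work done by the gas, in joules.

P₁ = nRT₁/V₁ = 5.66×8.314×494/33.1 = 702 kPa.
Adiabatic: TV^(γ−1) = const ⇒ T₂ = 494×(0.187)^0.667 = 161 K; PV^γ = const ⇒ P₂ = 42.8 kPa.
ΔU = nCvΔT = 5.66×12.5×(161−494) = -23500 J.
Q = 0 for an adiabatic process, so W = −ΔU = 23500 J.

23500 J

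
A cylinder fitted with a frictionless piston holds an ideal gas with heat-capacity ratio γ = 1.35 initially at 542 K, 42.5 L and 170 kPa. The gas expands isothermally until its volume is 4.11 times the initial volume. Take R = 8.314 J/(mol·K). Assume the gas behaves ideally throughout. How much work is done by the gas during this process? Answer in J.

n = P₁V₁/(RT₁) = 170×42.5/(8.314×542) = 1.60 mol.
Isothermal: T stays 542 K; PV = const ⇒ V₂ = 175 L, P₂ = 41.4 kPa.
W = nRT ln(V₂/V₁) = 1.60×8.314×542×ln(4.11) = 10200 J.

10200 J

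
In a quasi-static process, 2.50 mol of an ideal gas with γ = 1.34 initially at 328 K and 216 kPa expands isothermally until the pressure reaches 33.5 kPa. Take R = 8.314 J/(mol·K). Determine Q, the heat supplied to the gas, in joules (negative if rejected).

V₁ = nRT₁/P₁ = 2.50×8.314×328/216 = 31.6 L.
Isothermal: T stays 328 K; PV = const ⇒ V₂ = 204 L, P₂ = 33.5 kPa.
ΔU = 0 (ideal gas, T constant).
W = nRT ln(V₂/V₁) = 2.50×8.314×328×ln(6.45) = 12700 J.
Q = ΔU + W = 12700 J.

12700 J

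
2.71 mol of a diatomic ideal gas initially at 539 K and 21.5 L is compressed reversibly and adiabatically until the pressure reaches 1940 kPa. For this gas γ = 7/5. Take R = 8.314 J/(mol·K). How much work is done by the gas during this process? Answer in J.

-12800 J

P₁ = nRT₁/V₁ = 2.71×8.314×539/21.5 = 565 kPa.
Adiabatic: T₂/T₁ = (P₂/P₁)^((γ−1)/γ) ⇒ T₂ = 539×(3.43)^0.286 = 767 K; V₂ = 8.91 L.
ΔU = nCvΔT = 2.71×20.8×(767−539) = 12800 J.
Q = 0 for an adiabatic process, so W = −ΔU = -12800 J.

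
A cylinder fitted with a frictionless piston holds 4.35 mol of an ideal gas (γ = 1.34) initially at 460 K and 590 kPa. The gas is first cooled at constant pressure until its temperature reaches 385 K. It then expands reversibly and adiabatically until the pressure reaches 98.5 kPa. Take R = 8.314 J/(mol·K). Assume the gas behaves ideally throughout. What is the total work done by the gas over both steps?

V₁ = nRT₁/P₁ = 4.35×8.314×460/590 = 28.2 L.
Step 1 — Isobaric: P stays 590 kPa; V/T = const ⇒ T₂ = 385 K, V₂ = 23.6 L.
W = PΔV = 590×(23.6−28.2) kPa·L = -2710 J.
ΔU = nCvΔT = 4.35×24.5×(385−460) = -7980 J.
Q = ΔU + W = nCpΔT = -10700 J.
State after step 1: P = 590 kPa, V = 23.6 L, T = 385 K.
Step 2 — Adiabatic: T₂/T₁ = (P₂/P₁)^((γ−1)/γ) ⇒ T₂ = 385×(0.167)^0.254 = 244 K; V₂ = 89.8 L.
ΔU = nCvΔT = 4.35×24.5×(244−385) = -14900 J.
Q = 0 for an adiabatic process, so W = −ΔU = 14900 J.
Net over both steps: W = 12200 J, Q = -10700 J, ΔU = -22900 J.

12200 J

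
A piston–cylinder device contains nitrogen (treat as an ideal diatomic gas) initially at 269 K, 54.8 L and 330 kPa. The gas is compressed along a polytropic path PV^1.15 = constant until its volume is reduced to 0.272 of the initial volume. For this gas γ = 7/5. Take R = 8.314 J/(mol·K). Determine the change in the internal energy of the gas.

n = P₁V₁/(RT₁) = 330×54.8/(8.314×269) = 8.09 mol.
Polytropic n=1.15: T₂ = T₁(V₁/V₂)^(n−1) = 269×(3.68)^0.15 = 327 K; P₂ = P₁(V₁/V₂)^n = 1470 kPa.
For an ideal gas ΔU = nCvΔT with Cv = (5/2)R = 20.8 J/(mol·K).
ΔU = 8.09×20.8×(327−269) = 9750 J.

9750 J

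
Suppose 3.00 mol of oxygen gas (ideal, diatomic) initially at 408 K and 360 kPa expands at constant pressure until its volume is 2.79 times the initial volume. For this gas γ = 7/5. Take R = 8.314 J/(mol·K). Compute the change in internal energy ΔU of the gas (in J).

45500 J

V₁ = nRT₁/P₁ = 3.00×8.314×408/360 = 28.3 L.
Isobaric: P stays 360 kPa; V/T = const ⇒ T₂ = 1140 K, V₂ = 78.9 L.
For an ideal gas ΔU = nCvΔT with Cv = (5/2)R = 20.8 J/(mol·K).
ΔU = 3.00×20.8×(1140−408) = 45500 J.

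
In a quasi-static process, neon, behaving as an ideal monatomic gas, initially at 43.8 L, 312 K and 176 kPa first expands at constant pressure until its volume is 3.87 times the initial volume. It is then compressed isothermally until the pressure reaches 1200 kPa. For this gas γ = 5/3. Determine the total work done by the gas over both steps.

-35100 J

n = P₁V₁/(RT₁) = 176×43.8/(8.314×312) = 2.97 mol.
Step 1 — Isobaric: P stays 176 kPa; V/T = const ⇒ T₂ = 1210 K, V₂ = 170 L.
W = PΔV = 176×(170−43.8) kPa·L = 22100 J.
ΔU = nCvΔT = 2.97×12.5×(1210−312) = 33200 J.
Q = ΔU + W = nCpΔT = 55300 J.
State after step 1: P = 176 kPa, V = 170 L, T = 1210 K.
Step 2 — Isothermal: T stays 1210 K; PV = const ⇒ V₂ = 24.9 L, P₂ = 1200 kPa.
ΔU = 0 (ideal gas, T constant).
W = nRT ln(V₂/V₁) = 2.97×8.314×1210×ln(0.147) = -57300 J.
Q = ΔU + W = -57300 J.
Net over both steps: W = -35100 J, Q = -1960 J, ΔU = 33200 J.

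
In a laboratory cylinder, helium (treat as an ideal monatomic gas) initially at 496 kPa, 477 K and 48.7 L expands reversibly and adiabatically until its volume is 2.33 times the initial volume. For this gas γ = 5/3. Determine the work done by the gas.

n = P₁V₁/(RT₁) = 496×48.7/(8.314×477) = 6.09 mol.
Adiabatic: TV^(γ−1) = const ⇒ T₂ = 477×(0.429)^0.667 = 271 K; PV^γ = const ⇒ P₂ = 121 kPa.
ΔU = nCvΔT = 6.09×12.5×(271−477) = -15600 J.
Q = 0 for an adiabatic process, so W = −ΔU = 15600 J.

15600 J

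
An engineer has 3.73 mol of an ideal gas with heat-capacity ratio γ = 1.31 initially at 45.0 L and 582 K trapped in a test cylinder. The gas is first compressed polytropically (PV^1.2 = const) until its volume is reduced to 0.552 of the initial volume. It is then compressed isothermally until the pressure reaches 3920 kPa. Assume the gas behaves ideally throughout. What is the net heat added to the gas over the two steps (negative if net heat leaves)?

-35900 J

P₁ = nRT₁/V₁ = 3.73×8.314×582/45.0 = 401 kPa.
Step 1 — Polytropic n=1.2: T₂ = T₁(V₁/V₂)^(n−1) = 582×(1.81)^0.20 = 655 K; P₂ = P₁(V₁/V₂)^n = 818 kPa.
W = (P₁V₁−P₂V₂)/(n−1) = (401×45.0−818×24.8)/0.20 = -11400 J.
ΔU = nCvΔT = 3.73×26.8×(655−582) = 7350 J.
Q = ΔU + W = -4040 J.
State after step 1: P = 818 kPa, V = 24.8 L, T = 655 K.
Step 2 — Isothermal: T stays 655 K; PV = const ⇒ V₂ = 5.19 L, P₂ = 3920 kPa.
ΔU = 0 (ideal gas, T constant).
W = nRT ln(V₂/V₁) = 3.73×8.314×655×ln(0.209) = -31800 J.
Q = ΔU + W = -31800 J.
Net over both steps: W = -43200 J, Q = -35900 J, ΔU = 7350 J.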